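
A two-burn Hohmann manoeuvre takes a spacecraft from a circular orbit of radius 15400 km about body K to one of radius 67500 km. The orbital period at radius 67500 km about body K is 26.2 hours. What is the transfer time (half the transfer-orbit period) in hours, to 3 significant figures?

t = 6.30 hours

From Kepler's third law T² = 4π²r³/μ at r = 67500 km, T = 26.2 hours = 26.2 × 3600 s = 94320 s: μ = 4π²r³/T² = 1.36478×10^6 km³/s².
Transfer-ellipse semi-major axis a_t = (r₁ + r₂)/2 = (15400 + 67500)/2 = 41450 km.
By Kepler's third law the transfer-orbit period is T = 2π√(a_t³/μ), so t = T/2 = 22690 s.
Converting: 22690 s ÷ 3600 s/hour = 6.30 hours.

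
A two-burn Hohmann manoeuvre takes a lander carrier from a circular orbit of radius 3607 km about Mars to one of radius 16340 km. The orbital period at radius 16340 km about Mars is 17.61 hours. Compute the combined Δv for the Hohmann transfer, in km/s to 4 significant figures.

Δv = 1.611 km/s

From Kepler's third law T² = 4π²r³/μ at r = 16340 km, T = 17.61 hours = 17.61 × 3600 s = 63396 s: μ = 4π²r³/T² = 42854.1 km³/s².
The Hohmann ellipse has a_t = (r₁ + r₂)/2 = 9973.5 km.
Circular speed at r₁: v₁ = √(μ/r₁) = √(42854.1/3607) = 3.44686 km/s.
On the transfer ellipse at r₁, vis-viva gives v_p = √[μ(2/r₁ − 1/a_t)] = 4.41190 km/s.
First burn Δv₁ = |v_p − v₁| = 0.96504 km/s.
At r₂, v₂ = √(μ/r₂) = 1.61946 km/s.
Transfer-orbit speed at r₂: v_a = √[μ(2/r₂ − 1/a_t)] = 0.973911 km/s.
Second burn Δv₂ = |v₂ − v_a| = 0.64555 km/s.
Total Δv = Δv₁ + Δv₂ = 1.611 km/s.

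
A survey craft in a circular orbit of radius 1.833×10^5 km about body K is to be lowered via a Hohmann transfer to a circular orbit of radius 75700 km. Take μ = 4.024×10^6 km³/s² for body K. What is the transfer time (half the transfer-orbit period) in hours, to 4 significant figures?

The Hohmann ellipse has a_t = (r₁ + r₂)/2 = 1.295×10^5 km.
Half the transfer-orbit period gives t = π√(a_t³/μ) = 72980 s.
Converting: 72980 s ÷ 3600 s/hour = 20.27 hours.

t = 20.27 hours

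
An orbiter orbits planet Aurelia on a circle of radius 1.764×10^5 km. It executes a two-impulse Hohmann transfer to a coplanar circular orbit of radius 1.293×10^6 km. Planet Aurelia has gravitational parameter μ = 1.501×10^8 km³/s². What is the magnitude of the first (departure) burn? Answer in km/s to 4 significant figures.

Δv₁ = 9.527 km/s

The Hohmann ellipse has a_t = (r₁ + r₂)/2 = 7.347×10^5 km.
On the circular orbit at r = 1.764×10^5 km, v_c = √(μ/r) = 29.1703 km/s.
Vis-viva on the transfer ellipse at r = 1.764×10^5 km gives v_t = √[μ(2/r − 1/a_t)] = 38.6977 km/s.
Δv₁ = |v_t − v_c| = |38.6977 − 29.1703| = 9.527 km/s.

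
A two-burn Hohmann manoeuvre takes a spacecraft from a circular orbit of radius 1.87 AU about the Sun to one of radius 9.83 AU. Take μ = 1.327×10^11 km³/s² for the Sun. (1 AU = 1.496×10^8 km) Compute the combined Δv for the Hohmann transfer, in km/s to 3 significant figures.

In km: r₁ = 1.87 × 1.496×10^8 = 2.79752×10^8 km; r₂ = 9.83 × 1.496×10^8 = 1.470568×10^9 km.
The Hohmann ellipse has a_t = (r₁ + r₂)/2 = 8.7516×10^8 km.
Circular speed at r₁: v₁ = √(μ/r₁) = √(1.327×10^11/2.79752×10^8) = 21.7795 km/s.
Transfer-orbit speed at r₁ (vis-viva): v_p = √[μ(2/r₁ − 1/a_t)] = 28.2324 km/s.
First burn Δv₁ = |v_p − v₁| = 6.453 km/s.
Circular speed at r₂: v₂ = √(μ/r₂) = 9.49933 km/s.
Transfer-orbit speed at r₂: v_a = √[μ(2/r₂ − 1/a_t)] = 5.37076 km/s.
Second burn Δv₂ = |v₂ − v_a| = 4.129 km/s.
Δv = Δv₁ + Δv₂ = 6.453 + 4.129 = 10.58 km/s.

Δv = 10.6 km/s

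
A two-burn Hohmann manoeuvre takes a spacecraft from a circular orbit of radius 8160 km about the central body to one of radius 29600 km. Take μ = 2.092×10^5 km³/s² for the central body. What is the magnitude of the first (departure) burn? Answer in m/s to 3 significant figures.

Δv₁ = 1280 m/s

Transfer-ellipse semi-major axis a_t = (r₁ + r₂)/2 = (8160 + 29600)/2 = 18880 km.
On the circular orbit at r = 8160 km, v_c = √(μ/r) = 5.063 km/s.
Vis-viva on the transfer ellipse at r = 8160 km gives v_t = √[μ(2/r − 1/a_t)] = 6.340 km/s.
Δv₁ = |v_t − v_c| = |6.340 − 5.063| = 1.277 km/s.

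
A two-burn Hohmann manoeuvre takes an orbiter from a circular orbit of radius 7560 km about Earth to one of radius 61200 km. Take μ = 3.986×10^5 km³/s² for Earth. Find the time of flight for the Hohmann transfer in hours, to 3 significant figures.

Semi-major axis of the transfer orbit: a_t = (7560 + 61200)/2 = 34380 km.
By Kepler's third law the transfer-orbit period is T = 2π√(a_t³/μ), so t = T/2 = 31720 s.
Converting: 31720 s ÷ 3600 s/hour = 8.81 hours.

t = 8.81 hours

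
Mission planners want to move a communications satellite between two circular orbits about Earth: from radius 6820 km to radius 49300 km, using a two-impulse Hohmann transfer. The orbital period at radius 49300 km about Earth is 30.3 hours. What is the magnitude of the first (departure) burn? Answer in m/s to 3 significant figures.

From Kepler's third law T² = 4π²r³/μ at r = 49300 km, T = 30.3 hours = 30.3 × 3600 s = 1.0908×10^5 s: μ = 4π²r³/T² = 3.97567×10^5 km³/s².
The Hohmann ellipse has a_t = (r₁ + r₂)/2 = 28060 km.
Circular speed at r = 6820 km: v_c = √(μ/r) = 7.635 km/s.
Transfer-orbit speed at the same r (vis-viva, a = a_t): v_t = √[μ(2/r − 1/a_t)] = 10.12 km/s.
Δv₁ = |v_t − v_c| = |10.12 − 7.635| = 2.485 km/s.

Δv₁ = 2490 m/s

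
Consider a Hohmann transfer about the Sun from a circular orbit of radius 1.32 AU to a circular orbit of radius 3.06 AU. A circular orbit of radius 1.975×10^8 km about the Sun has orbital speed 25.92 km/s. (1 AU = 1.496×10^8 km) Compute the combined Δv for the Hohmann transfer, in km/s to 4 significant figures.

Δv = 8.527 km/s

From the circular-orbit relation v² = μ/r at r = 1.975×10^8 km: μ = v²r = (25.92)² × 1.975×10^8 = 1.32690×10^11 km³/s².
In km: r₁ = 1.32 × 1.496×10^8 = 1.97472×10^8 km; r₂ = 3.06 × 1.496×10^8 = 4.57776×10^8 km.
Semi-major axis of the transfer orbit: a_t = (1.97472×10^8 + 4.57776×10^8)/2 = 3.27624×10^8 km.
Circular speed at r₁: v₁ = √(μ/r₁) = √(1.32690×10^11/1.97472×10^8) = 25.9218 km/s.
On the transfer ellipse at r₁, v² = μ(2/r − 1/a) gives v_p = √[μ(2/r₁ − 1/a_t)] = 30.6411 km/s.
First burn Δv₁ = |v_p − v₁| = 4.7193 km/s.
Circular speed at r₂: v₂ = √(μ/r₂) = 17.0252 km/s.
Transfer-orbit speed at r₂: v_a = √[μ(2/r₂ − 1/a_t)] = 13.2177 km/s.
Second burn Δv₂ = |v₂ − v_a| = 3.8075 km/s.
Total Δv = Δv₁ + Δv₂ = 8.527 km/s.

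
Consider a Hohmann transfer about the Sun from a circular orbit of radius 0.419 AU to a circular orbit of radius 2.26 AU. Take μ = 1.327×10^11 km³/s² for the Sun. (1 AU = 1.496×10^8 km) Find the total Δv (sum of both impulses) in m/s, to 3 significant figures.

Δv = 22500 m/s

In km: r₁ = 0.419 × 1.496×10^8 = 6.26824×10^7 km; r₂ = 2.26 × 1.496×10^8 = 3.38096×10^8 km.
Transfer-ellipse semi-major axis a_t = (r₁ + r₂)/2 = (6.26824×10^7 + 3.38096×10^8)/2 = 2.003892×10^8 km.
Circular speed at r₁: v₁ = √(μ/r₁) = √(1.327×10^11/6.26824×10^7) = 46.01 km/s.
On the transfer ellipse at r₁, vis-viva equation gives v_p = √[μ(2/r₁ − 1/a_t)] = 59.76 km/s.
First burn Δv₁ = |v_p − v₁| = 13.75 km/s.
Circular speed at r₂: v₂ = √(μ/r₂) = 19.811 km/s.
Transfer-orbit speed at r₂: v_a = √[μ(2/r₂ − 1/a_t)] = 11.080 km/s.
Second burn Δv₂ = |v₂ − v_a| = 8.731 km/s.
Total Δv = Δv₁ + Δv₂ = 22.48 km/s.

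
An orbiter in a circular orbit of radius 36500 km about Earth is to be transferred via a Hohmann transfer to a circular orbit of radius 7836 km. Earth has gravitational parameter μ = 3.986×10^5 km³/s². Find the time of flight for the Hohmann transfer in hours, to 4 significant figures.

The Hohmann ellipse has a_t = (r₁ + r₂)/2 = 22168 km.
By Kepler's third law the transfer-orbit period is T = 2π√(a_t³/μ), so t = T/2 = 16424 s.
Converting: 16424 s ÷ 3600 s/hour = 4.562 hours.

t = 4.562 hours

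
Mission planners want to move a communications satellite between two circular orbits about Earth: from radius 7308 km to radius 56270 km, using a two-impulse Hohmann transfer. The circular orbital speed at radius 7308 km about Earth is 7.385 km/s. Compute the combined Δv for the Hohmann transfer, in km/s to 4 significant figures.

Δv = 3.826 km/s

From the circular-orbit relation v² = μ/r at r = 7308 km: μ = v²r = (7.385)² × 7308 = 3.98565×10^5 km³/s².
The Hohmann ellipse has a_t = (r₁ + r₂)/2 = 31789 km.
At r₁ the circular-orbit speed is v₁ = √(μ/r₁) = 7.3850 km/s.
Transfer-orbit speed at r₁ (v² = μ(2/r − 1/a)): v_p = √[μ(2/r₁ − 1/a_t)] = 9.8254 km/s.
First burn Δv₁ = |v_p − v₁| = 2.4404 km/s.
Circular speed at r₂: v₂ = √(μ/r₂) = 2.6614 km/s.
Transfer-orbit speed at r₂: v_a = √[μ(2/r₂ − 1/a_t)] = 1.2761 km/s.
Second burn Δv₂ = |v₂ − v_a| = 1.3853 km/s.
Δv = Δv₁ + Δv₂ = 2.4404 + 1.3853 = 3.826 km/s.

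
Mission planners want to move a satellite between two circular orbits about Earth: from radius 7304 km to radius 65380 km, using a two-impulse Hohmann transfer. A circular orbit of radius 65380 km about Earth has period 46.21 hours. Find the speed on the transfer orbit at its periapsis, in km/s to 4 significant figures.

v = 9.909 km/s

From Kepler's third law T² = 4π²r³/μ at r = 65380 km, T = 46.21 hours = 46.21 × 3600 s = 1.66356×10^5 s: μ = 4π²r³/T² = 3.98674×10^5 km³/s².
Transfer-ellipse semi-major axis a_t = (r₁ + r₂)/2 = (7304 + 65380)/2 = 36342 km.
The periapsis of the transfer ellipse is at r = 7304 km.
Applying v² = μ(2/r − 1/a_t): v = 9.909 km/s.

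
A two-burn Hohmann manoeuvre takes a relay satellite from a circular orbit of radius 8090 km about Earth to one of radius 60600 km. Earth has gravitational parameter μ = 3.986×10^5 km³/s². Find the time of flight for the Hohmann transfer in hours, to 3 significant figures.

t = 8.80 hours

Semi-major axis of the transfer orbit: a_t = (8090 + 60600)/2 = 34345 km.
By Kepler's third law the transfer-orbit period is T = 2π√(a_t³/μ), so t = T/2 = 31670 s.
Converting: 31670 s ÷ 3600 s/hour = 8.80 hours.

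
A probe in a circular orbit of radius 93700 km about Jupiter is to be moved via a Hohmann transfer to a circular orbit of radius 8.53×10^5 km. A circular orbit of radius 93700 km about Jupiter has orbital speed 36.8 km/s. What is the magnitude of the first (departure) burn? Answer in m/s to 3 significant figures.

From the circular-orbit relation v² = μ/r at r = 93700 km: μ = v²r = (36.8)² × 93700 = 1.26892×10^8 km³/s².
Transfer-ellipse semi-major axis a_t = (r₁ + r₂)/2 = (93700 + 8.530×10^5)/2 = 4.7335×10^5 km.
On the circular orbit at r = 93700 km, v_c = √(μ/r) = 36.80 km/s.
Transfer-orbit speed at the same r (vis-viva, a = a_t): v_t = √[μ(2/r − 1/a_t)] = 49.40 km/s.
Δv₁ = |v_t − v_c| = |49.40 − 36.80| = 12.60 km/s.

Δv₁ = 12600 m/s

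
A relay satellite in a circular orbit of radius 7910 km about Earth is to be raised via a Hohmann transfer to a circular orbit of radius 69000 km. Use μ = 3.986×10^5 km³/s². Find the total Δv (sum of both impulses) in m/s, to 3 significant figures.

The Hohmann ellipse has a_t = (r₁ + r₂)/2 = 38455 km.
At r₁ the circular-orbit speed is v₁ = √(μ/r₁) = 7.098726 km/s.
Transfer-orbit speed at r₁ (v² = μ(2/r − 1/a)): v_p = √[μ(2/r₁ − 1/a_t)] = 9.508862 km/s.
First burn Δv₁ = |v_p − v₁| = 2.41014 km/s.
Circular speed at r₂: v₂ = √(μ/r₂) = 2.40350 km/s.
Transfer-orbit speed at r₂: v_a = √[μ(2/r₂ − 1/a_t)] = 1.09007 km/s.
Second burn Δv₂ = |v₂ − v_a| = 1.31343 km/s.
Δv = Δv₁ + Δv₂ = 2.41014 + 1.31343 = 3.724 km/s.

Δv = 3720 m/s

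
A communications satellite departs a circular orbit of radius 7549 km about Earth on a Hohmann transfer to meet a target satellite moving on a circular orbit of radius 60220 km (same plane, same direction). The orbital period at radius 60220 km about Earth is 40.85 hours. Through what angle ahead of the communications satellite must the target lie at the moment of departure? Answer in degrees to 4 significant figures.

φ = 104.0°

From Kepler's third law T² = 4π²r³/μ at r = 60220 km, T = 40.85 hours = 40.85 × 3600 s = 1.4706×10^5 s: μ = 4π²r³/T² = 3.98651×10^5 km³/s².
Transfer-ellipse semi-major axis a_t = (r₁ + r₂)/2 = (7549 + 60220)/2 = 33884.5 km.
Transfer time t = π√(a_t³/μ) = 31040 s.
Target angular speed ω₂ = √(μ/r₂³) = 4.273×10^-5 rad/s.
Angle swept by the target during transfer: ω₂·t = 1.326 rad = 75.97°.
Arrival is 180° from departure on the ellipse, so φ = 180° − 75.97° = 104.0°.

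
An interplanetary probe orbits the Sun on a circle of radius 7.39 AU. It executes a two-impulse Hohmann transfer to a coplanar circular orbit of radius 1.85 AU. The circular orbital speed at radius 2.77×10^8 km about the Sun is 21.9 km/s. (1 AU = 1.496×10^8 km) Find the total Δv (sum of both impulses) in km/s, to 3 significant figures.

From the circular-orbit relation v² = μ/r at r = 2.77×10^8 km: μ = v²r = (21.9)² × 2.77×10^8 = 1.32852×10^11 km³/s².
In km: r₁ = 7.39 × 1.496×10^8 = 1.105544×10^9 km; r₂ = 1.85 × 1.496×10^8 = 2.7676×10^8 km.
Semi-major axis of the transfer orbit: a_t = (1.105544×10^9 + 2.7676×10^8)/2 = 6.91152×10^8 km.
Circular speed at r₁: v₁ = √(μ/r₁) = √(1.32852×10^11/1.105544×10^9) = 10.96216 km/s.
On the transfer ellipse at r₁, v² = μ(2/r − 1/a) gives v_a = √[μ(2/r₁ − 1/a_t)] = 6.936827 km/s.
First burn Δv₁ = |v_a − v₁| = 4.0253 km/s.
At r₂, v₂ = √(μ/r₂) = 21.9095 km/s.
Transfer-orbit speed at r₂: v_p = √[μ(2/r₂ − 1/a_t)] = 27.7098 km/s.
Second burn Δv₂ = |v₂ − v_p| = 5.8003 km/s.
Δv = Δv₁ + Δv₂ = 4.0253 + 5.8003 = 9.826 km/s.

Δv = 9.83 km/s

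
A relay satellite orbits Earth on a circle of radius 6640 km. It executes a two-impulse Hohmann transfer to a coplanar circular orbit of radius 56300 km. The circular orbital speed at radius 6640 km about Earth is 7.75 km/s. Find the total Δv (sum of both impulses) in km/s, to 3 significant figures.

Δv = 4.05 km/s

From the circular-orbit relation v² = μ/r at r = 6640 km: μ = v²r = (7.75)² × 6640 = 3.98815×10^5 km³/s².
Transfer-ellipse semi-major axis a_t = (r₁ + r₂)/2 = (6640 + 56300)/2 = 31470 km.
Circular speed at r₁: v₁ = √(μ/r₁) = √(3.98815×10^5/6640) = 7.7500 km/s.
On the transfer ellipse at r₁, v² = μ(2/r − 1/a) gives v_p = √[μ(2/r₁ − 1/a_t)] = 10.366 km/s.
First burn Δv₁ = |v_p − v₁| = 2.616 km/s.
Circular speed at r₂: v₂ = √(μ/r₂) = 2.662 km/s.
Transfer-orbit speed at r₂: v_a = √[μ(2/r₂ − 1/a_t)] = 1.223 km/s.
Second burn Δv₂ = |v₂ − v_a| = 1.439 km/s.
Δv = Δv₁ + Δv₂ = 2.616 + 1.439 = 4.055 km/s.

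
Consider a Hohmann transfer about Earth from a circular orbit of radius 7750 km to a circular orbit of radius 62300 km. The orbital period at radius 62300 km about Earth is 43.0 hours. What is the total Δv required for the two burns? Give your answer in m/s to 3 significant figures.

Δv = 3730 m/s

From Kepler's third law T² = 4π²r³/μ at r = 62300 km, T = 43.0 hours = 43.0 × 3600 s = 1.548×10^5 s: μ = 4π²r³/T² = 3.98366×10^5 km³/s².
Semi-major axis of the transfer orbit: a_t = (7750 + 62300)/2 = 35025 km.
At r₁ the circular-orbit speed is v₁ = √(μ/r₁) = 7.1695 km/s.
Transfer-orbit speed at r₁ (vis-viva equation): v_p = √[μ(2/r₁ − 1/a_t)] = 9.5619 km/s.
First burn Δv₁ = |v_p − v₁| = 2.3924 km/s.
At r₂, v₂ = √(μ/r₂) = 2.5287 km/s.
Transfer-orbit speed at r₂: v_a = √[μ(2/r₂ − 1/a_t)] = 1.1895 km/s.
Second burn Δv₂ = |v₂ − v_a| = 1.3392 km/s.
Δv = Δv₁ + Δv₂ = 2.3924 + 1.3392 = 3.732 km/s.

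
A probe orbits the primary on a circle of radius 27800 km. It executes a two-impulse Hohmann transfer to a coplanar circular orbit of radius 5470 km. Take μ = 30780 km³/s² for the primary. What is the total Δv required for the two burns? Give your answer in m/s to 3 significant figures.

Semi-major axis of the transfer orbit: a_t = (27800 + 5470)/2 = 16635 km.
At r₁ the circular-orbit speed is v₁ = √(μ/r₁) = 1.0522 km/s.
Transfer-orbit speed at r₁ (vis-viva equation): v_a = √[μ(2/r₁ − 1/a_t)] = 0.60338 km/s.
First burn Δv₁ = |v_a − v₁| = 0.4488 km/s.
At r₂, v₂ = √(μ/r₂) = 2.37214 km/s.
Transfer-orbit speed at r₂: v_p = √[μ(2/r₂ − 1/a_t)] = 3.06656 km/s.
Second burn Δv₂ = |v₂ − v_p| = 0.6944 km/s.
Δv = Δv₁ + Δv₂ = 0.4488 + 0.6944 = 1.143 km/s.

Δv = 1140 m/s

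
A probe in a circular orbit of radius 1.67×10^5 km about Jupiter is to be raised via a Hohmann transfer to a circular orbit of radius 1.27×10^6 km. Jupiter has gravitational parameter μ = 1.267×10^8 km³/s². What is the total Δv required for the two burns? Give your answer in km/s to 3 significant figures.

Δv = 14.2 km/s

The Hohmann ellipse has a_t = (r₁ + r₂)/2 = 7.185×10^5 km.
Circular speed at r₁: v₁ = √(μ/r₁) = √(1.267×10^8/1.670×10^5) = 27.544 km/s.
On the transfer ellipse at r₁, v² = μ(2/r − 1/a) gives v_p = √[μ(2/r₁ − 1/a_t)] = 36.620 km/s.
First burn Δv₁ = |v_p − v₁| = 9.076 km/s.
Circular speed at r₂: v₂ = √(μ/r₂) = 9.988 km/s.
Transfer-orbit speed at r₂: v_a = √[μ(2/r₂ − 1/a_t)] = 4.815 km/s.
Second burn Δv₂ = |v₂ − v_a| = 5.173 km/s.
Δv = Δv₁ + Δv₂ = 9.076 + 5.173 = 14.25 km/s.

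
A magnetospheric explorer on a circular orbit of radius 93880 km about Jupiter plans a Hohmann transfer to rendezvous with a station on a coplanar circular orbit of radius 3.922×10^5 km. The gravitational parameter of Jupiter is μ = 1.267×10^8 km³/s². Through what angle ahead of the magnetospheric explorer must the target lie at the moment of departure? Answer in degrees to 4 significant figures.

φ = 92.19°

Transfer-ellipse semi-major axis a_t = (r₁ + r₂)/2 = (93880 + 3.922×10^5)/2 = 2.4304×10^5 km.
Transfer time t = π√(a_t³/μ) = 33441 s.
Target angular speed ω₂ = √(μ/r₂³) = 4.5828×10^-5 rad/s.
Angle swept by the target during transfer: ω₂·t = 1.5325 rad = 87.81°.
The magnetospheric explorer traverses 180° on the transfer ellipse, so the target must lead by 180° − 87.81° = 92.19°.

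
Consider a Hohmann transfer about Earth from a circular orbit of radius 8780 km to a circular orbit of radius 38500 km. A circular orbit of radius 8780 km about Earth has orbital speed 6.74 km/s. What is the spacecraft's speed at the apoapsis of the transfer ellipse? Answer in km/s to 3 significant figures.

v = 1.96 km/s

From the circular-orbit relation v² = μ/r at r = 8780 km: μ = v²r = (6.74)² × 8780 = 3.98854×10^5 km³/s².
Transfer-ellipse semi-major axis a_t = (r₁ + r₂)/2 = (8780 + 38500)/2 = 23640 km.
At apoapsis, r = 38500 km.
Applying v² = μ(2/r − 1/a_t): v = 1.962 km/s.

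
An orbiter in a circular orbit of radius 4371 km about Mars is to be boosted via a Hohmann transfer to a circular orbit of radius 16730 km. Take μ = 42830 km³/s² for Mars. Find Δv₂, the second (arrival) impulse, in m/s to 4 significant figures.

Δv₂ = 570.2 m/s

The Hohmann ellipse has a_t = (r₁ + r₂)/2 = 10550.5 km.
On the circular orbit at r = 16730 km, v_c = √(μ/r) = 1.60002 km/s.
Transfer-orbit speed at the same r (vis-viva, a = a_t): v_t = √[μ(2/r − 1/a_t)] = 1.02986 km/s.
Δv₂ = |v_t − v_c| = |1.02986 − 1.60002| = 0.5702 km/s.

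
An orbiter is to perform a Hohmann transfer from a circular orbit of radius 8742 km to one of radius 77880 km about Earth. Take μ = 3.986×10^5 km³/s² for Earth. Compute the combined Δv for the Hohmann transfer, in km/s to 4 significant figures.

The Hohmann ellipse has a_t = (r₁ + r₂)/2 = 43311 km.
Circular speed at r₁: v₁ = √(μ/r₁) = √(3.986×10^5/8742) = 6.7525 km/s.
On the transfer ellipse at r₁, vis-viva equation gives v_p = √[μ(2/r₁ − 1/a_t)] = 9.0548 km/s.
First burn Δv₁ = |v_p − v₁| = 2.302 km/s.
Circular speed at r₂: v₂ = √(μ/r₂) = 2.262 km/s.
Transfer-orbit speed at r₂: v_a = √[μ(2/r₂ − 1/a_t)] = 1.016 km/s.
Second burn Δv₂ = |v₂ − v_a| = 1.246 km/s.
Δv = Δv₁ + Δv₂ = 2.302 + 1.246 = 3.548 km/s.

Δv = 3.548 km/s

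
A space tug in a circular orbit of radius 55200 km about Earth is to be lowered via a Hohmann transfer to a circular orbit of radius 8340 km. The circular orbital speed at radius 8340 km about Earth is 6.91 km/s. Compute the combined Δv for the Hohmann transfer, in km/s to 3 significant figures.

From the circular-orbit relation v² = μ/r at r = 8340 km: μ = v²r = (6.91)² × 8340 = 3.98219×10^5 km³/s².
Transfer-ellipse semi-major axis a_t = (r₁ + r₂)/2 = (55200 + 8340)/2 = 31770 km.
At r₁ the circular-orbit speed is v₁ = √(μ/r₁) = 2.686 km/s.
On the transfer ellipse at r₁, v² = μ(2/r − 1/a) gives v_a = √[μ(2/r₁ − 1/a_t)] = 1.376 km/s.
First burn Δv₁ = |v_a − v₁| = 1.310 km/s.
Circular speed at r₂: v₂ = √(μ/r₂) = 6.910 km/s.
Transfer-orbit speed at r₂: v_p = √[μ(2/r₂ − 1/a_t)] = 9.108 km/s.
Second burn Δv₂ = |v₂ − v_p| = 2.198 km/s.
Δv = Δv₁ + Δv₂ = 1.310 + 2.198 = 3.508 km/s.

Δv = 3.51 km/s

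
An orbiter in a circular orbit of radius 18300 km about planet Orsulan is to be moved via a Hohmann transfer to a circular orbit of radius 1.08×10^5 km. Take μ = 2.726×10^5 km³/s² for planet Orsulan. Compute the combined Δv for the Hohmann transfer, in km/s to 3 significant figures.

Δv = 1.92 km/s

The Hohmann ellipse has a_t = (r₁ + r₂)/2 = 63150 km.
Circular speed at r₁: v₁ = √(μ/r₁) = √(2.726×10^5/18300) = 3.85956 km/s.
Transfer-orbit speed at r₁ (vis-viva): v_p = √[μ(2/r₁ − 1/a_t)] = 5.04734 km/s.
First burn Δv₁ = |v_p − v₁| = 1.1878 km/s.
Circular speed at r₂: v₂ = √(μ/r₂) = 1.58873 km/s.
Transfer-orbit speed at r₂: v_a = √[μ(2/r₂ − 1/a_t)] = 0.855244 km/s.
Second burn Δv₂ = |v₂ − v_a| = 0.73349 km/s.
Δv = Δv₁ + Δv₂ = 1.1878 + 0.73349 = 1.921 km/s.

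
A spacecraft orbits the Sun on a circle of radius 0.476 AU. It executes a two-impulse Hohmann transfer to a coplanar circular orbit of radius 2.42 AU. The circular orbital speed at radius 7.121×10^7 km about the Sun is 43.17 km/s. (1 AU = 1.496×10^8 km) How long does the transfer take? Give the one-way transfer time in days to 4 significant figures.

t = 318.2 days

From the circular-orbit relation v² = μ/r at r = 7.121×10^7 km: μ = v²r = (43.17)² × 7.121×10^7 = 1.32710×10^11 km³/s².
In km: r₁ = 0.476 × 1.496×10^8 = 7.12096×10^7 km; r₂ = 2.42 × 1.496×10^8 = 3.62032×10^8 km.
Semi-major axis of the transfer orbit: a_t = (7.12096×10^7 + 3.62032×10^8)/2 = 2.166208×10^8 km.
Half the transfer-orbit period gives t = π√(a_t³/μ) = 2.749×10^7 s.
Converting: 2.749×10^7 s ÷ 86400 s/day = 318.2 days.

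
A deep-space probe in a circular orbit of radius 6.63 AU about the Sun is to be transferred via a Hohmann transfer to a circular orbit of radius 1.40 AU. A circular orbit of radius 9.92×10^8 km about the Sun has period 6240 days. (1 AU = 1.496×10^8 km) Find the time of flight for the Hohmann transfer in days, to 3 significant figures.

t = 1470 days

From Kepler's third law T² = 4π²r³/μ at r = 9.92×10^8 km, T = 6240 days = 6240 × 86400 s = 5.39136×10^8 s: μ = 4π²r³/T² = 1.32586×10^11 km³/s².
In km: r₁ = 6.63 × 1.496×10^8 = 9.91848×10^8 km; r₂ = 1.40 × 1.496×10^8 = 2.0944×10^8 km.
Transfer-ellipse semi-major axis a_t = (r₁ + r₂)/2 = (9.91848×10^8 + 2.0944×10^8)/2 = 6.00644×10^8 km.
Half the transfer-orbit period gives t = π√(a_t³/μ) = 1.270×10^8 s.
Converting: 1.270×10^8 s ÷ 86400 s/day = 1470 days.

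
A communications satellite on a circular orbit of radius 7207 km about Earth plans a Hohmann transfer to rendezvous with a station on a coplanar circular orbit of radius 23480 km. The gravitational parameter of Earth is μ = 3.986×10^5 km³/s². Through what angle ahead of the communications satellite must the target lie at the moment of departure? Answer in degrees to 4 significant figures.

Transfer-ellipse semi-major axis a_t = (r₁ + r₂)/2 = (7207 + 23480)/2 = 15343.5 km.
The half-period of the transfer ellipse is t = π√(a_t³/μ) = 9457.32 s.
Target angular speed ω₂ = √(μ/r₂³) = 1.75478×10^-4 rad/s.
Angle swept by the target during transfer: ω₂·t = 1.65955 rad = 95.09°.
The communications satellite traverses 180° on the transfer ellipse, so the target must lead by 180° − 95.09° = 84.91°.

φ = 84.91°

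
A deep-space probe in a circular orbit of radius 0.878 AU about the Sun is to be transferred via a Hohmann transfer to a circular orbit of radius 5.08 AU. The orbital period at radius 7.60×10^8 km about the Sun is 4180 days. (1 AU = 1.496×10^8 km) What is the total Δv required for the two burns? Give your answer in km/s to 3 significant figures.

Δv = 15.8 km/s

From Kepler's third law T² = 4π²r³/μ at r = 7.60×10^8 km, T = 4180 days = 4180 × 86400 s = 3.61152×10^8 s: μ = 4π²r³/T² = 1.32868×10^11 km³/s².
In km: r₁ = 0.878 × 1.496×10^8 = 1.313488×10^8 km; r₂ = 5.08 × 1.496×10^8 = 7.59968×10^8 km.
Semi-major axis of the transfer orbit: a_t = (1.313488×10^8 + 7.59968×10^8)/2 = 4.456584×10^8 km.
At r₁ the circular-orbit speed is v₁ = √(μ/r₁) = 31.805 km/s.
On the transfer ellipse at r₁, vis-viva gives v_p = √[μ(2/r₁ − 1/a_t)] = 41.533 km/s.
First burn Δv₁ = |v_p − v₁| = 9.728 km/s.
At r₂, v₂ = √(μ/r₂) = 13.222 km/s.
Transfer-orbit speed at r₂: v_a = √[μ(2/r₂ − 1/a_t)] = 7.1783 km/s.
Second burn Δv₂ = |v₂ − v_a| = 6.044 km/s.
Δv = Δv₁ + Δv₂ = 9.728 + 6.044 = 15.77 km/s.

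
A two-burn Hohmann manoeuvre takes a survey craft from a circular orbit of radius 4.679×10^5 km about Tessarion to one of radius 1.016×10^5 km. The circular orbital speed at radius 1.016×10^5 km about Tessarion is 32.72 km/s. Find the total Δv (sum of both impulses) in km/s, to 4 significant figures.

From the circular-orbit relation v² = μ/r at r = 1.016×10^5 km: μ = v²r = (32.72)² × 1.016×10^5 = 1.08773×10^8 km³/s².
Semi-major axis of the transfer orbit: a_t = (4.679×10^5 + 1.016×10^5)/2 = 2.8475×10^5 km.
At r₁ the circular-orbit speed is v₁ = √(μ/r₁) = 15.24697 km/s.
Transfer-orbit speed at r₁ (v² = μ(2/r − 1/a)): v_a = √[μ(2/r₁ − 1/a_t)] = 9.107488 km/s.
First burn Δv₁ = |v_a − v₁| = 6.139 km/s.
At r₂, v₂ = √(μ/r₂) = 32.720 km/s.
Transfer-orbit speed at r₂: v_p = √[μ(2/r₂ − 1/a_t)] = 41.943 km/s.
Second burn Δv₂ = |v₂ − v_p| = 9.223 km/s.
Δv = Δv₁ + Δv₂ = 6.139 + 9.223 = 15.36 km/s.

Δv = 15.36 km/s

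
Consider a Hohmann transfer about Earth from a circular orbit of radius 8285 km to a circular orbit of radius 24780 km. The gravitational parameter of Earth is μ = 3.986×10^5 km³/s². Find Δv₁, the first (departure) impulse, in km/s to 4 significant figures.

Δv₁ = 1.556 km/s

Transfer-ellipse semi-major axis a_t = (r₁ + r₂)/2 = (8285 + 24780)/2 = 16532.5 km.
Circular speed at r = 8285 km: v_c = √(μ/r) = 6.936 km/s.
Vis-viva on the transfer ellipse at r = 8285 km gives v_t = √[μ(2/r − 1/a_t)] = 8.492 km/s.
Δv₁ = |v_t − v_c| = |8.492 − 6.936| = 1.556 km/s.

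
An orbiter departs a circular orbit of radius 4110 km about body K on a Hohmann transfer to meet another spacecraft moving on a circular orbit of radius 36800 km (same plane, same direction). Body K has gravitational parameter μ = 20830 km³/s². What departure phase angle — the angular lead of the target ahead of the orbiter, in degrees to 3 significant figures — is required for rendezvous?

Transfer-ellipse semi-major axis a_t = (r₁ + r₂)/2 = (4110 + 36800)/2 = 20455 km.
The half-period of the transfer ellipse is t = π√(a_t³/μ) = 63680 s.
Target angular speed ω₂ = √(μ/r₂³) = 2.0444×10^-5 rad/s.
Angle swept by the target during transfer: ω₂·t = 1.3019 rad = 74.59°.
The orbiter traverses 180° on the transfer ellipse, so the target must lead by 180° − 74.59° = 105°.

φ = 105°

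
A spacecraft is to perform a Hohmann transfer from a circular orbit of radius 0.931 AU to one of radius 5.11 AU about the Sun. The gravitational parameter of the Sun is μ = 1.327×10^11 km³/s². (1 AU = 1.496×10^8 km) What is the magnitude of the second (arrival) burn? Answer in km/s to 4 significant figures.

Δv₂ = 5.861 km/s

In km: r₁ = 0.931 × 1.496×10^8 = 1.392776×10^8 km; r₂ = 5.11 × 1.496×10^8 = 7.64456×10^8 km.
Semi-major axis of the transfer orbit: a_t = (1.392776×10^8 + 7.64456×10^8)/2 = 4.518668×10^8 km.
On the circular orbit at r = 7.64456×10^8 km, v_c = √(μ/r) = 13.1753 km/s.
Transfer-orbit speed at the same r (vis-viva, a = a_t): v_t = √[μ(2/r − 1/a_t)] = 7.31467 km/s.
Δv₂ = |v_t − v_c| = |7.31467 − 13.1753| = 5.861 km/s.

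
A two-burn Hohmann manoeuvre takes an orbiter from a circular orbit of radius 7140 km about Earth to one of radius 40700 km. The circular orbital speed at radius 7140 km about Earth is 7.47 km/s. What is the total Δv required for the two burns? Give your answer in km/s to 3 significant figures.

Δv = 3.69 km/s

From the circular-orbit relation v² = μ/r at r = 7140 km: μ = v²r = (7.47)² × 7140 = 3.98418×10^5 km³/s².
The Hohmann ellipse has a_t = (r₁ + r₂)/2 = 23920 km.
At r₁ the circular-orbit speed is v₁ = √(μ/r₁) = 7.470 km/s.
On the transfer ellipse at r₁, v² = μ(2/r − 1/a) gives v_p = √[μ(2/r₁ − 1/a_t)] = 9.744 km/s.
First burn Δv₁ = |v_p − v₁| = 2.274 km/s.
At r₂, v₂ = √(μ/r₂) = 3.1288 km/s.
Transfer-orbit speed at r₂: v_a = √[μ(2/r₂ − 1/a_t)] = 1.7094 km/s.
Second burn Δv₂ = |v₂ − v_a| = 1.419 km/s.
Δv = Δv₁ + Δv₂ = 2.274 + 1.419 = 3.693 km/s.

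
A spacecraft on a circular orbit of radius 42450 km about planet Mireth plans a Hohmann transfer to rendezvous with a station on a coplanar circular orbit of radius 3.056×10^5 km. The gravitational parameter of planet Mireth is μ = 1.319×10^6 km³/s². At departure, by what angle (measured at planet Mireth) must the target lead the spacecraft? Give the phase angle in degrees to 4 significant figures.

φ = 102.7°

Semi-major axis of the transfer orbit: a_t = (42450 + 3.056×10^5)/2 = 1.74025×10^5 km.
Transfer time t = π√(a_t³/μ) = 1.98584×10^5 s.
Target angular speed ω₂ = √(μ/r₂³) = 6.79818×10^-6 rad/s.
Angle swept by the target during transfer: ω₂·t = 1.35001 rad = 77.3499°.
The spacecraft traverses 180° on the transfer ellipse, so the target must lead by 180° − 77.3499° = 102.7°.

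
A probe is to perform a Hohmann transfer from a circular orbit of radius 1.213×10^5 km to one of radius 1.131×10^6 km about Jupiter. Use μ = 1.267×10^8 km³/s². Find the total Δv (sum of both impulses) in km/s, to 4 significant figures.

The Hohmann ellipse has a_t = (r₁ + r₂)/2 = 6.2615×10^5 km.
Circular speed at r₁: v₁ = √(μ/r₁) = √(1.267×10^8/1.213×10^5) = 32.319 km/s.
On the transfer ellipse at r₁, vis-viva equation gives v_p = √[μ(2/r₁ − 1/a_t)] = 43.436 km/s.
First burn Δv₁ = |v_p − v₁| = 11.117 km/s.
Circular speed at r₂: v₂ = √(μ/r₂) = 10.5842 km/s.
Transfer-orbit speed at r₂: v_a = √[μ(2/r₂ − 1/a_t)] = 4.65852 km/s.
Second burn Δv₂ = |v₂ − v_a| = 5.9257 km/s.
Total Δv = Δv₁ + Δv₂ = 17.04 km/s.

Δv = 17.04 km/s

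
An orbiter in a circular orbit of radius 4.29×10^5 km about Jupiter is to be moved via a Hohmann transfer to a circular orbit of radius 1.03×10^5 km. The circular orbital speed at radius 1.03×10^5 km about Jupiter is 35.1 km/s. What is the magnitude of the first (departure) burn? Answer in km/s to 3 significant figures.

Δv₁ = 6.50 km/s

From the circular-orbit relation v² = μ/r at r = 1.03×10^5 km: μ = v²r = (35.1)² × 1.03×10^5 = 1.26897×10^8 km³/s².
Semi-major axis of the transfer orbit: a_t = (4.290×10^5 + 1.030×10^5)/2 = 2.660×10^5 km.
On the circular orbit at r = 4.290×10^5 km, v_c = √(μ/r) = 17.199 km/s.
Transfer-orbit speed at the same r (vis-viva, a = a_t): v_t = √[μ(2/r − 1/a_t)] = 10.702 km/s.
Δv₁ = |v_t − v_c| = |10.702 − 17.199| = 6.497 km/s.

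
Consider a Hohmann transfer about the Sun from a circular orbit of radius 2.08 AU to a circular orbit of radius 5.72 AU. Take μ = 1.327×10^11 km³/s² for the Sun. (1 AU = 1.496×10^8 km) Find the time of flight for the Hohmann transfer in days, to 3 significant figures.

t = 1410 days

In km: r₁ = 2.08 × 1.496×10^8 = 3.11168×10^8 km; r₂ = 5.72 × 1.496×10^8 = 8.55712×10^8 km.
Semi-major axis of the transfer orbit: a_t = (3.11168×10^8 + 8.55712×10^8)/2 = 5.8344×10^8 km.
Transfer time t = π√(a_t³/μ) = π√((5.8344×10^8)³ / 1.327×10^11) = 1.215×10^8 s.
Converting: 1.215×10^8 s ÷ 86400 s/day = 1410 days.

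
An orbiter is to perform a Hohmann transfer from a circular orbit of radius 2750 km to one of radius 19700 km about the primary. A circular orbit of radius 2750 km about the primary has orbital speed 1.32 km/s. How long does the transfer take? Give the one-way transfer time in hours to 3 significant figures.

t = 15.0 hours

From the circular-orbit relation v² = μ/r at r = 2750 km: μ = v²r = (1.32)² × 2750 = 4791.60 km³/s².
The Hohmann ellipse has a_t = (r₁ + r₂)/2 = 11225 km.
Transfer time t = π√(a_t³/μ) = π√((11225)³ / 4791.60) = 53970 s.
Converting: 53970 s ÷ 3600 s/hour = 15.0 hours.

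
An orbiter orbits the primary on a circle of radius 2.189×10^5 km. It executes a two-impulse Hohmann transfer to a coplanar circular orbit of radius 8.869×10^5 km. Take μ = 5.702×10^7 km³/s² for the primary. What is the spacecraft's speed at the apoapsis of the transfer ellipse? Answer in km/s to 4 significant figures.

v = 5.045 km/s

The Hohmann ellipse has a_t = (r₁ + r₂)/2 = 5.529×10^5 km.
The apoapsis of the transfer ellipse is at r = 8.869×10^5 km.
Applying v² = μ(2/r − 1/a_t): v = 5.045 km/s.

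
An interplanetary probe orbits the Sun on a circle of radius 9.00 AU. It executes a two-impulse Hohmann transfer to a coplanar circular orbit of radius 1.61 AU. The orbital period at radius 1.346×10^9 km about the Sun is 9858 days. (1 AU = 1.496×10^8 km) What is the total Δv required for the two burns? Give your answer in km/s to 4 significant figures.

From Kepler's third law T² = 4π²r³/μ at r = 1.346×10^9 km, T = 9858 days = 9858 × 86400 s = 8.517312×10^8 s: μ = 4π²r³/T² = 1.32706×10^11 km³/s².
In km: r₁ = 9.00 × 1.496×10^8 = 1.3464×10^9 km; r₂ = 1.61 × 1.496×10^8 = 2.40856×10^8 km.
The Hohmann ellipse has a_t = (r₁ + r₂)/2 = 7.93628×10^8 km.
Circular speed at r₁: v₁ = √(μ/r₁) = √(1.32706×10^11/1.3464×10^9) = 9.928 km/s.
On the transfer ellipse at r₁, vis-viva equation gives v_a = √[μ(2/r₁ − 1/a_t)] = 5.469 km/s.
First burn Δv₁ = |v_a − v₁| = 4.459 km/s.
Circular speed at r₂: v₂ = √(μ/r₂) = 23.4729 km/s.
Transfer-orbit speed at r₂: v_p = √[μ(2/r₂ − 1/a_t)] = 30.5735 km/s.
Second burn Δv₂ = |v₂ − v_p| = 7.101 km/s.
Δv = Δv₁ + Δv₂ = 4.459 + 7.101 = 11.56 km/s.

Δv = 11.56 km/s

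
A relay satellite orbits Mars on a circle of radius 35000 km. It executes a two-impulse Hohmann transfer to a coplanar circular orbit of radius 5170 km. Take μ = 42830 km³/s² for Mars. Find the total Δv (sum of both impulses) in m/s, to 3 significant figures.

Δv = 1470 m/s

Semi-major axis of the transfer orbit: a_t = (35000 + 5170)/2 = 20085 km.
At r₁ the circular-orbit speed is v₁ = √(μ/r₁) = 1.1062 km/s.
Transfer-orbit speed at r₁ (vis-viva equation): v_a = √[μ(2/r₁ − 1/a_t)] = 0.56124 km/s.
First burn Δv₁ = |v_a − v₁| = 0.5450 km/s.
Circular speed at r₂: v₂ = √(μ/r₂) = 2.878252 km/s.
Transfer-orbit speed at r₂: v_p = √[μ(2/r₂ − 1/a_t)] = 3.799504 km/s.
Second burn Δv₂ = |v₂ − v_p| = 0.9213 km/s.
Δv = Δv₁ + Δv₂ = 0.5450 + 0.9213 = 1.466 km/s.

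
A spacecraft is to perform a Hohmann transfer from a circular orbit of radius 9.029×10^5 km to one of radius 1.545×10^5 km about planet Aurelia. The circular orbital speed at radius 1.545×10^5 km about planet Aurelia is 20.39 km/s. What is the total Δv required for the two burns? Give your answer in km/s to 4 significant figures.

From the circular-orbit relation v² = μ/r at r = 1.545×10^5 km: μ = v²r = (20.39)² × 1.545×10^5 = 6.42337×10^7 km³/s².
Transfer-ellipse semi-major axis a_t = (r₁ + r₂)/2 = (9.029×10^5 + 1.545×10^5)/2 = 5.287×10^5 km.
Circular speed at r₁: v₁ = √(μ/r₁) = √(6.42337×10^7/9.029×10^5) = 8.435 km/s.
Transfer-orbit speed at r₁ (v² = μ(2/r − 1/a)): v_a = √[μ(2/r₁ − 1/a_t)] = 4.560 km/s.
First burn Δv₁ = |v_a − v₁| = 3.875 km/s.
Circular speed at r₂: v₂ = √(μ/r₂) = 20.390 km/s.
Transfer-orbit speed at r₂: v_p = √[μ(2/r₂ − 1/a_t)] = 26.646 km/s.
Second burn Δv₂ = |v₂ − v_p| = 6.256 km/s.
Δv = Δv₁ + Δv₂ = 3.875 + 6.256 = 10.13 km/s.

Δv = 10.13 km/s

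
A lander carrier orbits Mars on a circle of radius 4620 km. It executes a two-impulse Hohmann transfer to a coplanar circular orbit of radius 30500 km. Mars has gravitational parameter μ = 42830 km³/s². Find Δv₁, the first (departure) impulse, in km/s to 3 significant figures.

The Hohmann ellipse has a_t = (r₁ + r₂)/2 = 17560 km.
Circular speed at r = 4620 km: v_c = √(μ/r) = 3.045 km/s.
Vis-viva on the transfer ellipse at r = 4620 km gives v_t = √[μ(2/r − 1/a_t)] = 4.013 km/s.
Δv₁ = |v_t − v_c| = |4.013 − 3.045| = 0.9680 km/s.

Δv₁ = 0.968 km/s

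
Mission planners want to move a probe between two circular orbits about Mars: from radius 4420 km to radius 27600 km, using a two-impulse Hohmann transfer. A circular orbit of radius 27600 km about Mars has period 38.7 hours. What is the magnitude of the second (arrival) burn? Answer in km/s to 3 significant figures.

From Kepler's third law T² = 4π²r³/μ at r = 27600 km, T = 38.7 hours = 38.7 × 3600 s = 1.3932×10^5 s: μ = 4π²r³/T² = 42762.2 km³/s².
Semi-major axis of the transfer orbit: a_t = (4420 + 27600)/2 = 16010 km.
Circular speed at r = 27600 km: v_c = √(μ/r) = 1.2447 km/s.
Vis-viva on the transfer ellipse at r = 27600 km gives v_t = √[μ(2/r − 1/a_t)] = 0.65402 km/s.
Δv₂ = |v_t − v_c| = |0.65402 − 1.2447| = 0.5907 km/s.

Δv₂ = 0.591 km/s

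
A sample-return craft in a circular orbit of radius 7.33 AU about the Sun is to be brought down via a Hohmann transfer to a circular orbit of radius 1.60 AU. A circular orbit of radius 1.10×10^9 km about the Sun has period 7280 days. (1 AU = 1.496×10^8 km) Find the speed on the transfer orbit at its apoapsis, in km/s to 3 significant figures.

v = 6.59 km/s

From Kepler's third law T² = 4π²r³/μ at r = 1.10×10^9 km, T = 7280 days = 7280 × 86400 s = 6.28992×10^8 s: μ = 4π²r³/T² = 1.32815×10^11 km³/s².
In km: r₁ = 7.33 × 1.496×10^8 = 1.096568×10^9 km; r₂ = 1.60 × 1.496×10^8 = 2.3936×10^8 km.
Transfer-ellipse semi-major axis a_t = (r₁ + r₂)/2 = (1.096568×10^9 + 2.3936×10^8)/2 = 6.67964×10^8 km.
The apoapsis of the transfer ellipse is at r = 1.096568×10^9 km.
Vis-viva: v = √[μ(2/r − 1/a_t)] = √[1.32815×10^11 × (2/1.096568×10^9 − 1/6.67964×10^8)] = 6.588 km/s.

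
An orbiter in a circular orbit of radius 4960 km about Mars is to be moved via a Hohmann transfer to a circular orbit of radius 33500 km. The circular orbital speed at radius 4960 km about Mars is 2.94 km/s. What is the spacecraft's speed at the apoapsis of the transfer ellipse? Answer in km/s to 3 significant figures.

v = 0.575 km/s

From the circular-orbit relation v² = μ/r at r = 4960 km: μ = v²r = (2.94)² × 4960 = 42872.3 km³/s².
Transfer-ellipse semi-major axis a_t = (r₁ + r₂)/2 = (4960 + 33500)/2 = 19230 km.
At apoapsis, r = 33500 km.
Vis-viva: v = √[μ(2/r − 1/a_t)] = √[42872.3 × (2/33500 − 1/19230)] = 0.5745 km/s.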